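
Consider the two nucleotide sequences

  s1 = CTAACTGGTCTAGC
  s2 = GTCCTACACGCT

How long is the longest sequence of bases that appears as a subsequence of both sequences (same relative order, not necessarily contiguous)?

8

Taking C (s1 #1, s2 #4), then T (s1 #2, s2 #5), then A (s1 #3, s2 #6), then A (s1 #4, s2 #8), then C (s1 #5, s2 #9), then G (s1 #8, s2 #10), then C (s1 #10, s2 #11), then T (s1 #11, s2 #12) gives a common subsequence of length 8. The LCS DP gives dp[14][12] = 8, so this is optimal.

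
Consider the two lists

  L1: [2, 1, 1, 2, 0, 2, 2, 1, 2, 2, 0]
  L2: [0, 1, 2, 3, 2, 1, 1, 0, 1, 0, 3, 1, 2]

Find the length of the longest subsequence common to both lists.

6

Pick 2 [1,5]; then 1 [2,7]; then 1 [3,9]; then 0 [5,10]; then 1 [8,12]; then 2 [10,13]; all 6 values appear in both, in order. The LCS DP gives dp[11][13] = 6, so this is optimal.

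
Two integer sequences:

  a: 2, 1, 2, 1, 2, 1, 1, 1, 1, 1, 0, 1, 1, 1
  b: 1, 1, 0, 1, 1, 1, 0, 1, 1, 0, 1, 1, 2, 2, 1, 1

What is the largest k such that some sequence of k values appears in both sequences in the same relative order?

11

Pick 1 [2,1]; then 1 [4,2]; then 1 [6,4]; then 1 [7,5]; then 1 [8,6]; then 1 [9,8]; then 1 [10,9]; then 0 [11,10]; then 1 [12,12]; then 1 [13,15]; then 1 [14,16]; all 11 values appear in both, in order. Since dp[14][16] = 11, nothing longer is possible.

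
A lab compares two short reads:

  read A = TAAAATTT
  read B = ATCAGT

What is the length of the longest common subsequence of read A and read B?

Pick T (read A #1, read B #2), then A (read A #2, read B #4), then T (read A #8, read B #6); all 3 bases appear in both, in order. The LCS DP gives dp[8][6] = 3, so this is optimal.

3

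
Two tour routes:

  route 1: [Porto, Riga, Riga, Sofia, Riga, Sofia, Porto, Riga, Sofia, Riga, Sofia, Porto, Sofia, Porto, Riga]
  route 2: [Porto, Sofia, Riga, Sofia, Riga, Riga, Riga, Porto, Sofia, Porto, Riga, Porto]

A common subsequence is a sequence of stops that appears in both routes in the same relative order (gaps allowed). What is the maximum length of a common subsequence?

Pick Porto at route 1[1]=route 2[1], then Riga at route 1[3]=route 2[3], then Sofia at route 1[4]=route 2[4], then Riga at route 1[5]=route 2[5], then Riga at route 1[8]=route 2[6], then Riga at route 1[10]=route 2[7], then Porto at route 1[12]=route 2[8], then Sofia at route 1[13]=route 2[9], then Porto at route 1[14]=route 2[10], then Riga at route 1[15]=route 2[11]; all 10 stops appear in both, in order. dp[15][12] = 10 confirms this is the maximum.

10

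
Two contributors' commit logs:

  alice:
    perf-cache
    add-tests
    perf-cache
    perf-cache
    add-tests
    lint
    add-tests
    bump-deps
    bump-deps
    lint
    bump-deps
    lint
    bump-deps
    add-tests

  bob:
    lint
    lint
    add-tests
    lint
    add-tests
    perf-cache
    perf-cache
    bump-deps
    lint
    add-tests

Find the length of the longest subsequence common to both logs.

6

Taking add-tests [2,5] → perf-cache [3,6] → perf-cache [4,7] → bump-deps [11,8] → lint [12,9] → add-tests [14,10] gives a common subsequence of length 6, and the DP table's final entry dp[14][10] is also 6, so no common subsequence is longer.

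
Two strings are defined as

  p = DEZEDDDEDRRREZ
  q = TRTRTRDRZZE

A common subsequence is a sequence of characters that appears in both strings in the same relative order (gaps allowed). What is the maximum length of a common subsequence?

4

Taking R [10,4]; then R [11,6]; then R [12,8]; then E [13,11] gives a common subsequence of length 4. The LCS DP gives dp[14][11] = 4, so this is optimal.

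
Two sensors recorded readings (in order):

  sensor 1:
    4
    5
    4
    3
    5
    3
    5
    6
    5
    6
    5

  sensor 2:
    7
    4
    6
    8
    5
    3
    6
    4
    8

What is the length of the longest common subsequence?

4

One common subsequence of length 4: 4 at sensor 1[1]=sensor 2[2] → 5 at sensor 1[5]=sensor 2[5] → 3 at sensor 1[6]=sensor 2[6] → 6 at sensor 1[8]=sensor 2[7]. dp[11][9] = 4 confirms this is the maximum.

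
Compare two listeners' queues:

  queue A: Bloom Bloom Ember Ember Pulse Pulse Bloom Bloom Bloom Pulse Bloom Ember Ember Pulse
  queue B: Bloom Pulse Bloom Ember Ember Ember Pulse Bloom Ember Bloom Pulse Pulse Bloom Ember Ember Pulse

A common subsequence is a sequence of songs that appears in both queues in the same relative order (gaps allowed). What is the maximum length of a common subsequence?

One common subsequence of length 12: Bloom at queue A[1]=queue B[1]; then Bloom at queue A[2]=queue B[3]; then Ember at queue A[3]=queue B[5]; then Ember at queue A[4]=queue B[6]; then Pulse at queue A[6]=queue B[7]; then Bloom at queue A[7]=queue B[8]; then Bloom at queue A[8]=queue B[10]; then Pulse at queue A[10]=queue B[12]; then Bloom at queue A[11]=queue B[13]; then Ember at queue A[12]=queue B[14]; then Ember at queue A[13]=queue B[15]; then Pulse at queue A[14]=queue B[16]. dp[14][16] = 12 confirms this is the maximum.

12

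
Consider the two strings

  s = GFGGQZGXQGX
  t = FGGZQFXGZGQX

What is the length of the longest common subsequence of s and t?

Let dp[i][j] be the LCS length of the first i characters of s and the first j characters of t. dp[i][j] = dp[i-1][j-1]+1 when the i-th and j-th characters match, else max(dp[i-1][j], dp[i][j-1]).
    ·  F  G  G  Z  Q  F  X  G  Z  G  Q  X
 ·  0  0  0  0  0  0  0  0  0  0  0  0  0
 G  0  0  1  1  1  1  1  1  1  1  1  1  1
 F  0  1  1  1  1  1  2  2  2  2  2  2  2
 G  0  1  2  2  2  2  2  2  3  3  3  3  3
 G  0  1  2  3  3  3  3  3  3  3  4  4  4
 Q  0  1  2  3  3  4  4  4  4  4  4  5  5
 Z  0  1  2  3  4  4  4  4  4  5  5  5  5
 G  0  1  2  3  4  4  4  4  5  5  6  6  6
 X  0  1  2  3  4  4  4  5  5  5  6  6  7
 Q  0  1  2  3  4  5  5  5  5  5  6  7  7
 G  0  1  2  3  4  5  5  5  6  6  6  7  7
 X  0  1  2  3  4  5  5  6  6  6  6  7  8
dp[11][12] = 8. One LCS (by backtracking along matches): FGGQZGQX.

8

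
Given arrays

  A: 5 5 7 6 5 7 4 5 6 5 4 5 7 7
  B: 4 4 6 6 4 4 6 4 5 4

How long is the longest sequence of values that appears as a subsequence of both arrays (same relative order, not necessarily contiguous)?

One common subsequence of length 5: 6 at A[4]=B[4] → 4 at A[7]=B[6] → 6 at A[9]=B[7] → 5 at A[10]=B[9] → 4 at A[11]=B[10]. Since dp[14][10] = 5, nothing longer is possible.

5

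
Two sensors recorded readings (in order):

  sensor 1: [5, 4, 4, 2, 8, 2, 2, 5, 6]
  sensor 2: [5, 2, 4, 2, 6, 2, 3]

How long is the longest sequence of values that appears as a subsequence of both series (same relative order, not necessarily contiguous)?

4

Let dp[i][j] be the LCS length of the first i values of sensor 1 and the first j values of sensor 2. dp[i][j] = dp[i-1][j-1]+1 when the i-th and j-th values match, else max(dp[i-1][j], dp[i][j-1]).
    ·  5  2  4  2  6  2  3
 ·  0  0  0  0  0  0  0  0
 5  0  1  1  1  1  1  1  1
 4  0  1  1  2  2  2  2  2
 4  0  1  1  2  2  2  2  2
 2  0  1  2  2  3  3  3  3
 8  0  1  2  2  3  3  3  3
 2  0  1  2  2  3  3  4  4
 2  0  1  2  2  3  3  4  4
 5  0  1  2  2  3  3  4  4
 6  0  1  2  2  3  4  4  4
dp[9][7] = 4. One LCS (by backtracking along matches): 5, 4, 2, 2.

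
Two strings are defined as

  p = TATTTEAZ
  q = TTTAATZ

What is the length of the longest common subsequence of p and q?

5

Let dp[i][j] be the LCS length of the first i characters of p and the first j characters of q. dp[i][j] = dp[i-1][j-1]+1 when the i-th and j-th characters match, else max(dp[i-1][j], dp[i][j-1]).
    ·  T  T  T  A  A  T  Z
 ·  0  0  0  0  0  0  0  0
 T  0  1  1  1  1  1  1  1
 A  0  1  1  1  2  2  2  2
 T  0  1  2  2  2  2  3  3
 T  0  1  2  3  3  3  3  3
 T  0  1  2  3  3  3  4  4
 E  0  1  2  3  3  3  4  4
 A  0  1  2  3  4  4  4  4
 Z  0  1  2  3  4  4  4  5
dp[8][7] = 5. One LCS (by backtracking along matches): TTTTZ.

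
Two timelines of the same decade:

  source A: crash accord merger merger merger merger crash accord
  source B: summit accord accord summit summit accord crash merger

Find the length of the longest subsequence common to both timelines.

2

Pick crash at source A[1]=source B[7]; then merger at source A[6]=source B[8]; all 2 events appear in both, in order. Since dp[8][8] = 2, nothing longer is possible.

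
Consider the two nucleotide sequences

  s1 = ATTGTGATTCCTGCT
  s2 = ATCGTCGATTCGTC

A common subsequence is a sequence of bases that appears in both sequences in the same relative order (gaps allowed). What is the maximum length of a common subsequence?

11

Taking A at s1[1]=s2[1] → T at s1[2]=s2[2] → G at s1[4]=s2[4] → T at s1[5]=s2[5] → G at s1[6]=s2[7] → A at s1[7]=s2[8] → T at s1[8]=s2[9] → T at s1[9]=s2[10] → C at s1[10]=s2[11] → T at s1[12]=s2[13] → C at s1[14]=s2[14] gives a common subsequence of length 11, and the DP table's final entry dp[15][14] is also 11, so no common subsequence is longer.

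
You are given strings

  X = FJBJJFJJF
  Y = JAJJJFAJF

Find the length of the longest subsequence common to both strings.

6

Match J at X[2]=Y[3] → J at X[4]=Y[4] → J at X[5]=Y[5] → F at X[6]=Y[6] → J at X[8]=Y[8] → F at X[9]=Y[9] — 6 characters in the same relative order in both, and the DP table's final entry dp[9][9] is also 6, so no common subsequence is longer.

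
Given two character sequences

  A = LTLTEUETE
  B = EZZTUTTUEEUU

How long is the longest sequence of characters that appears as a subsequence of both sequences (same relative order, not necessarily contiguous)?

5

Match T at A[2]=B[6], T at A[4]=B[7], U at A[6]=B[8], E at A[7]=B[9], E at A[9]=B[10] — 5 characters in the same relative order in both, and the DP table's final entry dp[9][12] is also 5, so no common subsequence is longer.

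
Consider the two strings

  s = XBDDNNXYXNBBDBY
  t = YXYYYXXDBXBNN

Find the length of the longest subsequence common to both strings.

One common subsequence of length 5: X at s[1]=t[2] → X at s[7]=t[6] → X at s[9]=t[7] → B at s[11]=t[9] → B at s[12]=t[11], and the DP table's final entry dp[15][13] is also 5, so no common subsequence is longer.

5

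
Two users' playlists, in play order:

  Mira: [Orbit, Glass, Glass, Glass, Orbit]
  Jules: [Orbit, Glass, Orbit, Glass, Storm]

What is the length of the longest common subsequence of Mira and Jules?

Match Orbit at Mira[1]=Jules[1]; then Glass at Mira[2]=Jules[2]; then Glass at Mira[3]=Jules[4] — 3 songs in the same relative order in both, and the DP table's final entry dp[5][5] is also 3, so no common subsequence is longer.

3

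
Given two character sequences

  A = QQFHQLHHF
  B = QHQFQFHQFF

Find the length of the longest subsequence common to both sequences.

6

Taking Q (A #1, B #3); then Q (A #2, B #5); then F (A #3, B #6); then H (A #4, B #7); then Q (A #5, B #8); then F (A #9, B #10) gives a common subsequence of length 6. The LCS DP gives dp[9][10] = 6, so this is optimal.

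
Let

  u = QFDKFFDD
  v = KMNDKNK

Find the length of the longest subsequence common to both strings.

Let dp[i][j] be the LCS length of the first i characters of u and the first j characters of v. dp[i][j] = dp[i-1][j-1]+1 when the i-th and j-th characters match, else max(dp[i-1][j], dp[i][j-1]).
    ·  K  M  N  D  K  N  K
 ·  0  0  0  0  0  0  0  0
 Q  0  0  0  0  0  0  0  0
 F  0  0  0  0  0  0  0  0
 D  0  0  0  0  1  1  1  1
 K  0  1  1  1  1  2  2  2
 F  0  1  1  1  1  2  2  2
 F  0  1  1  1  1  2  2  2
 D  0  1  1  1  2  2  2  2
 D  0  1  1  1  2  2  2  2
dp[8][7] = 2. One LCS (by backtracking along matches): DK.

2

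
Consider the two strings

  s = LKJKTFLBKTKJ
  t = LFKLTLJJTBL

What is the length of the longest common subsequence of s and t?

Let dp[i][j] be the LCS length of the first i characters of s and the first j characters of t. dp[i][j] = dp[i-1][j-1]+1 when the i-th and j-th characters match, else max(dp[i-1][j], dp[i][j-1]).
    ·  L  F  K  L  T  L  J  J  T  B  L
 ·  0  0  0  0  0  0  0  0  0  0  0  0
 L  0  1  1  1  1  1  1  1  1  1  1  1
 K  0  1  1  2  2  2  2  2  2  2  2  2
 J  0  1  1  2  2  2  2  3  3  3  3  3
 K  0  1  1  2  2  2  2  3  3  3  3  3
 T  0  1  1  2  2  3  3  3  3  4  4  4
 F  0  1  2  2  2  3  3  3  3  4  4  4
 L  0  1  2  2  3  3  4  4  4  4  4  5
 B  0  1  2  2  3  3  4  4  4  4  5  5
 K  0  1  2  3  3  3  4  4  4  4  5  5
 T  0  1  2  3  3  4  4  4  4  5  5  5
 K  0  1  2  3  3  4  4  4  4  5  5  5
 J  0  1  2  3  3  4  4  5  5  5  5  5
dp[12][11] = 5. One LCS (by backtracking along matches): LKJTL.

5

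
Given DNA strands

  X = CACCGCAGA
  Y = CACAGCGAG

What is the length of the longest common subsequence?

7

Taking C [1,1]; then A [2,2]; then C [3,3]; then C [4,6]; then G [5,7]; then A [7,8]; then G [8,9] gives a common subsequence of length 7. Since dp[9][9] = 7, nothing longer is possible.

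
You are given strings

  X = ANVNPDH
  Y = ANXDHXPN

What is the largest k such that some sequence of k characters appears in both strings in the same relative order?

4

Let dp[i][j] be the LCS length of the first i characters of X and the first j characters of Y. dp[i][j] = dp[i-1][j-1]+1 when the i-th and j-th characters match, else max(dp[i-1][j], dp[i][j-1]).
    ·  A  N  X  D  H  X  P  N
 ·  0  0  0  0  0  0  0  0  0
 A  0  1  1  1  1  1  1  1  1
 N  0  1  2  2  2  2  2  2  2
 V  0  1  2  2  2  2  2  2  2
 N  0  1  2  2  2  2  2  2  3
 P  0  1  2  2  2  2  2  3  3
 D  0  1  2  2  3  3  3  3  3
 H  0  1  2  2  3  4  4  4  4
dp[7][8] = 4. One LCS (by backtracking along matches): ANDH.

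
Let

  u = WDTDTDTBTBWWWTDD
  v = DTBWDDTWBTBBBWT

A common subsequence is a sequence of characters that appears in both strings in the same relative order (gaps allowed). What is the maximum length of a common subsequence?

Taking D (u #2, v #1), T (u #3, v #2), D (u #4, v #5), D (u #6, v #6), T (u #7, v #7), B (u #8, v #9), T (u #9, v #10), B (u #10, v #13), W (u #13, v #14), T (u #14, v #15) gives a common subsequence of length 10. Since dp[16][15] = 10, nothing longer is possible.

10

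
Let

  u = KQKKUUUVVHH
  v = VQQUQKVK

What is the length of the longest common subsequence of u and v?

3

Taking Q at u[2]=v[5], K at u[3]=v[6], K at u[4]=v[8] gives a common subsequence of length 3. Since dp[11][8] = 3, nothing longer is possible.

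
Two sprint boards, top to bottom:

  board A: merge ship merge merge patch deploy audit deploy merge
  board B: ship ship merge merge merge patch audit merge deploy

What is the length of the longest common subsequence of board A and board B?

Taking merge (board A #1, board B #3); then merge (board A #3, board B #4); then merge (board A #4, board B #5); then patch (board A #5, board B #6); then audit (board A #7, board B #7); then deploy (board A #8, board B #9) gives a common subsequence of length 6. The LCS DP gives dp[9][9] = 6, so this is optimal.

6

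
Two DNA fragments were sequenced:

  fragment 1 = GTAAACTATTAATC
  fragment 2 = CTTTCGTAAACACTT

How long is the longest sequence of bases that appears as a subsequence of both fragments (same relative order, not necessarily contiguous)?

Taking G [1,6]; then T [2,7]; then A [3,8]; then A [4,9]; then A [5,10]; then C [6,11]; then A [8,12]; then T [10,14]; then T [13,15] gives a common subsequence of length 9. Since dp[14][15] = 9, nothing longer is possible.

9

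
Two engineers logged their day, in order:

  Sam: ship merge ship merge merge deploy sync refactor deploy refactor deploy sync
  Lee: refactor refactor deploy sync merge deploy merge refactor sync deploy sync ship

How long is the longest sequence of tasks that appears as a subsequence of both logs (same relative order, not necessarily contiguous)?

Pick deploy (Sam #6, Lee #3), sync (Sam #7, Lee #4), deploy (Sam #9, Lee #6), refactor (Sam #10, Lee #8), deploy (Sam #11, Lee #10), sync (Sam #12, Lee #11); all 6 tasks appear in both, in order. Since dp[12][12] = 6, nothing longer is possible.

6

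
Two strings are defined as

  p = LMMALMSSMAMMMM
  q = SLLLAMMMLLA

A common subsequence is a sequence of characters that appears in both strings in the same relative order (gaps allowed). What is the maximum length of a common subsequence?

Taking L at p[1]=q[3], L at p[5]=q[4], A at p[10]=q[5], M at p[11]=q[6], M at p[12]=q[7], M at p[13]=q[8] gives a common subsequence of length 6. Since dp[14][11] = 6, nothing longer is possible.

6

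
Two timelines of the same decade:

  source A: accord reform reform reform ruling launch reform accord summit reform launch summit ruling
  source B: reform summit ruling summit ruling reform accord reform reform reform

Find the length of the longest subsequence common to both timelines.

5

One common subsequence of length 5: reform [2,1], reform [3,6], reform [4,8], reform [7,9], reform [10,10]. dp[13][10] = 5 confirms this is the maximum.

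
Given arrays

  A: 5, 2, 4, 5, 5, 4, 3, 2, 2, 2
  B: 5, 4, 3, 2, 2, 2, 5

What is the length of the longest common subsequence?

6

Let dp[i][j] be the LCS length of the first i values of A and the first j values of B. dp[i][j] = dp[i-1][j-1]+1 when the i-th and j-th values match, else max(dp[i-1][j], dp[i][j-1]).
    ·  5  4  3  2  2  2  5
 ·  0  0  0  0  0  0  0  0
 5  0  1  1  1  1  1  1  1
 2  0  1  1  1  2  2  2  2
 4  0  1  2  2  2  2  2  2
 5  0  1  2  2  2  2  2  3
 5  0  1  2  2  2  2  2  3
 4  0  1  2  2  2  2  2  3
 3  0  1  2  3  3  3  3  3
 2  0  1  2  3  4  4  4  4
 2  0  1  2  3  4  5  5  5
 2  0  1  2  3  4  5  6  6
dp[10][7] = 6. One LCS (by backtracking along matches): 5, 4, 3, 2, 2, 2.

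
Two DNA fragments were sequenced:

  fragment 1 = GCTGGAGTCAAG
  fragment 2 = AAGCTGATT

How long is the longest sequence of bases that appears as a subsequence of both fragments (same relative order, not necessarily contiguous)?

6

One common subsequence of length 6: G (fragment 1 #1, fragment 2 #3), then C (fragment 1 #2, fragment 2 #4), then T (fragment 1 #3, fragment 2 #5), then G (fragment 1 #5, fragment 2 #6), then A (fragment 1 #6, fragment 2 #7), then T (fragment 1 #8, fragment 2 #9). dp[12][9] = 6 confirms this is the maximum.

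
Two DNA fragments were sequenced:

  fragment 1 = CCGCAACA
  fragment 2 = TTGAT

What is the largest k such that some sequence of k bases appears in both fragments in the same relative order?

Match G (fragment 1 #3, fragment 2 #3); then A (fragment 1 #5, fragment 2 #4) — 2 bases in the same relative order in both. dp[8][5] = 2 confirms this is the maximum.

2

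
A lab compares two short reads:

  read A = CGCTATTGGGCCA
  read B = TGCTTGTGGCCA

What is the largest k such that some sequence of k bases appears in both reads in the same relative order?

10

Taking G [2,2], C [3,3], T [4,4], T [6,5], T [7,7], G [9,8], G [10,9], C [11,10], C [12,11], A [13,12] gives a common subsequence of length 10, and the DP table's final entry dp[13][12] is also 10, so no common subsequence is longer.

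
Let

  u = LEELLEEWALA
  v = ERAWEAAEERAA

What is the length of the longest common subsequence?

6

Let dp[i][j] be the LCS length of the first i characters of u and the first j characters of v. dp[i][j] = dp[i-1][j-1]+1 when the i-th and j-th characters match, else max(dp[i-1][j], dp[i][j-1]).
    ·  E  R  A  W  E  A  A  E  E  R  A  A
 ·  0  0  0  0  0  0  0  0  0  0  0  0  0
 L  0  0  0  0  0  0  0  0  0  0  0  0  0
 E  0  1  1  1  1  1  1  1  1  1  1  1  1
 E  0  1  1  1  1  2  2  2  2  2  2  2  2
 L  0  1  1  1  1  2  2  2  2  2  2  2  2
 L  0  1  1  1  1  2  2  2  2  2  2  2  2
 E  0  1  1  1  1  2  2  2  3  3  3  3  3
 E  0  1  1  1  1  2  2  2  3  4  4  4  4
 W  0  1  1  1  2  2  2  2  3  4  4  4  4
 A  0  1  1  2  2  2  3  3  3  4  4  5  5
 L  0  1  1  2  2  2  3  3  3  4  4  5  5
 A  0  1  1  2  2  2  3  4  4  4  4  5  6
dp[11][12] = 6. One LCS (by backtracking along matches): EEEEAA.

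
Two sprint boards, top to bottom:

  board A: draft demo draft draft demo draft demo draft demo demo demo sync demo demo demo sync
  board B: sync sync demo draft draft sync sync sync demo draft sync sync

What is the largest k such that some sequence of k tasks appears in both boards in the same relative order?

7

Taking demo (board A #2, board B #3), then draft (board A #3, board B #4), then draft (board A #4, board B #5), then demo (board A #7, board B #9), then draft (board A #8, board B #10), then sync (board A #12, board B #11), then sync (board A #16, board B #12) gives a common subsequence of length 7, and the DP table's final entry dp[16][12] is also 7, so no common subsequence is longer.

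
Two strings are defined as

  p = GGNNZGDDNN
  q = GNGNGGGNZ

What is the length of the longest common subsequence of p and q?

5

Let dp[i][j] be the LCS length of the first i characters of p and the first j characters of q. dp[i][j] = dp[i-1][j-1]+1 when the i-th and j-th characters match, else max(dp[i-1][j], dp[i][j-1]).
    ·  G  N  G  N  G  G  G  N  Z
 ·  0  0  0  0  0  0  0  0  0  0
 G  0  1  1  1  1  1  1  1  1  1
 G  0  1  1  2  2  2  2  2  2  2
 N  0  1  2  2  3  3  3  3  3  3
 N  0  1  2  2  3  3  3  3  4  4
 Z  0  1  2  2  3  3  3  3  4  5
 G  0  1  2  3  3  4  4  4  4  5
 D  0  1  2  3  3  4  4  4  4  5
 D  0  1  2  3  3  4  4  4  4  5
 N  0  1  2  3  4  4  4  4  5  5
 N  0  1  2  3  4  4  4  4  5  5
dp[10][9] = 5. One LCS (by backtracking along matches): GGNNZ.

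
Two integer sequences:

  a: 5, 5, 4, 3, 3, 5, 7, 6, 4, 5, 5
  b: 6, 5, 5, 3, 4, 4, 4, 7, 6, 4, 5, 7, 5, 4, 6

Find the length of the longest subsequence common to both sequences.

Match 5 at a[1]=b[2], then 5 at a[2]=b[3], then 4 at a[3]=b[7], then 7 at a[7]=b[8], then 6 at a[8]=b[9], then 4 at a[9]=b[10], then 5 at a[10]=b[11], then 5 at a[11]=b[13] — 8 values in the same relative order in both, and the DP table's final entry dp[11][15] is also 8, so no common subsequence is longer.

8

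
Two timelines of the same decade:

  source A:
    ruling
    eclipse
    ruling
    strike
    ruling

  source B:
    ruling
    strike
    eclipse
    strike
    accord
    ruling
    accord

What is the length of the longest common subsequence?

4

Pick ruling (source A #1, source B #1) → eclipse (source A #2, source B #3) → strike (source A #4, source B #4) → ruling (source A #5, source B #6); all 4 events appear in both, in order, and the DP table's final entry dp[5][7] is also 4, so no common subsequence is longer.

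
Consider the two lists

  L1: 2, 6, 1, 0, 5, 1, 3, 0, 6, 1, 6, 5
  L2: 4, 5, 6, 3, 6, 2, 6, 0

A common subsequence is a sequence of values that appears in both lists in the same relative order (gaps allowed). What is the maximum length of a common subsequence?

4

Let dp[i][j] be the LCS length of the first i values of L1 and the first j values of L2. dp[i][j] = dp[i-1][j-1]+1 when the i-th and j-th values match, else max(dp[i-1][j], dp[i][j-1]).
    ·  4  5  6  3  6  2  6  0
 ·  0  0  0  0  0  0  0  0  0
 2  0  0  0  0  0  0  1  1  1
 6  0  0  0  1  1  1  1  2  2
 1  0  0  0  1  1  1  1  2  2
 0  0  0  0  1  1  1  1  2  3
 5  0  0  1  1  1  1  1  2  3
 1  0  0  1  1  1  1  1  2  3
 3  0  0  1  1  2  2  2  2  3
 0  0  0  1  1  2  2  2  2  3
 6  0  0  1  2  2  3  3  3  3
 1  0  0  1  2  2  3  3  3  3
 6  0  0  1  2  2  3  3  4  4
 5  0  0  1  2  2  3  3  4  4
dp[12][8] = 4. One LCS (by backtracking along matches): 6, 3, 6, 6.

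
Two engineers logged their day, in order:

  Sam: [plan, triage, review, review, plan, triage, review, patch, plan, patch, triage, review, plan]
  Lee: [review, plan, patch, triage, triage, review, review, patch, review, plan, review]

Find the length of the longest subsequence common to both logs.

7

Taking plan [1,2]; then triage [2,5]; then review [3,6]; then review [4,7]; then review [7,9]; then plan [9,10]; then review [12,11] gives a common subsequence of length 7. The LCS DP gives dp[13][11] = 7, so this is optimal.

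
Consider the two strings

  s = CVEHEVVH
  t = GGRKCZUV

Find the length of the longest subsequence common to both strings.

2

Let dp[i][j] be the LCS length of the first i characters of s and the first j characters of t. dp[i][j] = dp[i-1][j-1]+1 when the i-th and j-th characters match, else max(dp[i-1][j], dp[i][j-1]).
    ·  G  G  R  K  C  Z  U  V
 ·  0  0  0  0  0  0  0  0  0
 C  0  0  0  0  0  1  1  1  1
 V  0  0  0  0  0  1  1  1  2
 E  0  0  0  0  0  1  1  1  2
 H  0  0  0  0  0  1  1  1  2
 E  0  0  0  0  0  1  1  1  2
 V  0  0  0  0  0  1  1  1  2
 V  0  0  0  0  0  1  1  1  2
 H  0  0  0  0  0  1  1  1  2
dp[8][8] = 2. One LCS (by backtracking along matches): CV.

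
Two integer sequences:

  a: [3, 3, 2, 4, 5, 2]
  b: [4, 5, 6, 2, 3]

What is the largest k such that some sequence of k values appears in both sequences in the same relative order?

3

Taking 4 [4,1]; then 5 [5,2]; then 2 [6,4] gives a common subsequence of length 3. The LCS DP gives dp[6][5] = 3, so this is optimal.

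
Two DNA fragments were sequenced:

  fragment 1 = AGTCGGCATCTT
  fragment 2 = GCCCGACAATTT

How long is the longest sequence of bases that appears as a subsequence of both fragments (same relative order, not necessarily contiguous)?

Let dp[i][j] be the LCS length of the first i bases of fragment 1 and the first j bases of fragment 2. dp[i][j] = dp[i-1][j-1]+1 when the i-th and j-th bases match, else max(dp[i-1][j], dp[i][j-1]).
    ·  G  C  C  C  G  A  C  A  A  T  T  T
 ·  0  0  0  0  0  0  0  0  0  0  0  0  0
 A  0  0  0  0  0  0  1  1  1  1  1  1  1
 G  0  1  1  1  1  1  1  1  1  1  1  1  1
 T  0  1  1  1  1  1  1  1  1  1  2  2  2
 C  0  1  2  2  2  2  2  2  2  2  2  2  2
 G  0  1  2  2  2  3  3  3  3  3  3  3  3
 G  0  1  2  2  2  3  3  3  3  3  3  3  3
 C  0  1  2  3  3  3  3  4  4  4  4  4  4
 A  0  1  2  3  3  3  4  4  5  5  5  5  5
 T  0  1  2  3  3  3  4  4  5  5  6  6  6
 C  0  1  2  3  4  4  4  5  5  5  6  6  6
 T  0  1  2  3  4  4  4  5  5  5  6  7  7
 T  0  1  2  3  4  4  4  5  5  5  6  7  8
dp[12][12] = 8. One LCS (by backtracking along matches): GCGCATTT.

8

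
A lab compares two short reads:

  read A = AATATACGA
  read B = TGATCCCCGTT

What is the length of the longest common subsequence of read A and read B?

Let dp[i][j] be the LCS length of the first i bases of read A and the first j bases of read B. dp[i][j] = dp[i-1][j-1]+1 when the i-th and j-th bases match, else max(dp[i-1][j], dp[i][j-1]).
    ·  T  G  A  T  C  C  C  C  G  T  T
 ·  0  0  0  0  0  0  0  0  0  0  0  0
 A  0  0  0  1  1  1  1  1  1  1  1  1
 A  0  0  0  1  1  1  1  1  1  1  1  1
 T  0  1  1  1  2  2  2  2  2  2  2  2
 A  0  1  1  2  2  2  2  2  2  2  2  2
 T  0  1  1  2  3  3  3  3  3  3  3  3
 A  0  1  1  2  3  3  3  3  3  3  3  3
 C  0  1  1  2  3  4  4  4  4  4  4  4
 G  0  1  2  2  3  4  4  4  4  5  5  5
 A  0  1  2  3  3  4  4  4  4  5  5  5
dp[9][11] = 5. One LCS (by backtracking along matches): TATCG.

5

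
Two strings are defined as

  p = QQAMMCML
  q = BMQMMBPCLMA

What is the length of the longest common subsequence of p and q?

One common subsequence of length 5: Q [2,3] → M [4,4] → M [5,5] → C [6,8] → M [7,10]. dp[8][11] = 5 confirms this is the maximum.

5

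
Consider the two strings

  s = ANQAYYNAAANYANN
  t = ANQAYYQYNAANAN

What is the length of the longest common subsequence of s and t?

12

One common subsequence of length 12: A [1,1] → N [2,2] → Q [3,3] → A [4,4] → Y [5,6] → Y [6,8] → N [7,9] → A [9,10] → A [10,11] → N [11,12] → A [13,13] → N [15,14], and the DP table's final entry dp[15][14] is also 12, so no common subsequence is longer.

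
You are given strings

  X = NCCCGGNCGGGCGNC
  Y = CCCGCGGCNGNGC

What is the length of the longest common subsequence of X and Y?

One common subsequence of length 11: C at X[2]=Y[1]; then C at X[3]=Y[2]; then C at X[4]=Y[3]; then G at X[6]=Y[4]; then C at X[8]=Y[5]; then G at X[10]=Y[6]; then G at X[11]=Y[7]; then C at X[12]=Y[8]; then G at X[13]=Y[10]; then N at X[14]=Y[11]; then C at X[15]=Y[13], and the DP table's final entry dp[15][13] is also 11, so no common subsequence is longer.

11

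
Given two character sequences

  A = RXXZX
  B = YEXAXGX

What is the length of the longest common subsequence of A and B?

3

Let dp[i][j] be the LCS length of the first i characters of A and the first j characters of B. dp[i][j] = dp[i-1][j-1]+1 when the i-th and j-th characters match, else max(dp[i-1][j], dp[i][j-1]).
    ·  Y  E  X  A  X  G  X
 ·  0  0  0  0  0  0  0  0
 R  0  0  0  0  0  0  0  0
 X  0  0  0  1  1  1  1  1
 X  0  0  0  1  1  2  2  2
 Z  0  0  0  1  1  2  2  2
 X  0  0  0  1  1  2  2  3
dp[5][7] = 3. One LCS (by backtracking along matches): XXX.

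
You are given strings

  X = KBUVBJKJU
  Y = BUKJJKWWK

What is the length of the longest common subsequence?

Pick B [2,1], U [3,2], J [6,5], K [7,9]; all 4 characters appear in both, in order. Since dp[9][9] = 4, nothing longer is possible.

4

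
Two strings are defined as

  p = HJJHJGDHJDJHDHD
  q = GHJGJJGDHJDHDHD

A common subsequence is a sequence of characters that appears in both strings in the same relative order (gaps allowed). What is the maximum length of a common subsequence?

Taking H at p[1]=q[2] → J at p[2]=q[3] → J at p[3]=q[5] → J at p[5]=q[6] → G at p[6]=q[7] → D at p[7]=q[8] → H at p[8]=q[9] → J at p[9]=q[10] → D at p[10]=q[11] → H at p[12]=q[12] → D at p[13]=q[13] → H at p[14]=q[14] → D at p[15]=q[15] gives a common subsequence of length 13. dp[15][15] = 13 confirms this is the maximum.

13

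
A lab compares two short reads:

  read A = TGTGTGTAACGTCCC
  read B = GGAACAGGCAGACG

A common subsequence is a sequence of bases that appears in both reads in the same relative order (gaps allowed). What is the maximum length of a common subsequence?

One common subsequence of length 8: G [4,1]; then G [6,2]; then A [8,3]; then A [9,4]; then C [10,5]; then G [11,8]; then C [13,9]; then C [14,13]. The LCS DP gives dp[15][14] = 8, so this is optimal.

8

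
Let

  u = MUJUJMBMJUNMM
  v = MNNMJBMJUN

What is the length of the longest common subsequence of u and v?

7

Match M (u #1, v #4); then J (u #5, v #5); then B (u #7, v #6); then M (u #8, v #7); then J (u #9, v #8); then U (u #10, v #9); then N (u #11, v #10) — 7 characters in the same relative order in both. Since dp[13][10] = 7, nothing longer is possible.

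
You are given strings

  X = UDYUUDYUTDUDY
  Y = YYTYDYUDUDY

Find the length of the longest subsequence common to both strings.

8

Let dp[i][j] be the LCS length of the first i characters of X and the first j characters of Y. dp[i][j] = dp[i-1][j-1]+1 when the i-th and j-th characters match, else max(dp[i-1][j], dp[i][j-1]).
    ·  Y  Y  T  Y  D  Y  U  D  U  D  Y
 ·  0  0  0  0  0  0  0  0  0  0  0  0
 U  0  0  0  0  0  0  0  1  1  1  1  1
 D  0  0  0  0  0  1  1  1  2  2  2  2
 Y  0  1  1  1  1  1  2  2  2  2  2  3
 U  0  1  1  1  1  1  2  3  3  3  3  3
 U  0  1  1  1  1  1  2  3  3  4  4  4
 D  0  1  1  1  1  2  2  3  4  4  5  5
 Y  0  1  2  2  2  2  3  3  4  4  5  6
 U  0  1  2  2  2  2  3  4  4  5  5  6
 T  0  1  2  3  3  3  3  4  4  5  5  6
 D  0  1  2  3  3  4  4  4  5  5  6  6
 U  0  1  2  3  3  4  4  5  5  6  6  6
 D  0  1  2  3  3  4  4  5  6  6  7  7
 Y  0  1  2  3  4  4  5  5  6  6  7  8
dp[13][11] = 8. One LCS (by backtracking along matches): YDYUDUDY.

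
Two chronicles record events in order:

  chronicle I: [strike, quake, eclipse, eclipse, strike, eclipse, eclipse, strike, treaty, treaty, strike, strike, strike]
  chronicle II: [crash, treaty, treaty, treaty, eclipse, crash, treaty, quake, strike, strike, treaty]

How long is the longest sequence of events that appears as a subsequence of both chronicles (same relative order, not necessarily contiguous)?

One common subsequence of length 4: quake at chronicle I[2]=chronicle II[8]; then strike at chronicle I[5]=chronicle II[9]; then strike at chronicle I[8]=chronicle II[10]; then treaty at chronicle I[10]=chronicle II[11]. The LCS DP gives dp[13][11] = 4, so this is optimal.

4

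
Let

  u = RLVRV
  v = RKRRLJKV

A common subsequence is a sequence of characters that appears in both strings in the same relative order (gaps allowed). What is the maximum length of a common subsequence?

One common subsequence of length 3: R at u[1]=v[4], then L at u[2]=v[5], then V at u[5]=v[8], and the DP table's final entry dp[5][8] is also 3, so no common subsequence is longer.

3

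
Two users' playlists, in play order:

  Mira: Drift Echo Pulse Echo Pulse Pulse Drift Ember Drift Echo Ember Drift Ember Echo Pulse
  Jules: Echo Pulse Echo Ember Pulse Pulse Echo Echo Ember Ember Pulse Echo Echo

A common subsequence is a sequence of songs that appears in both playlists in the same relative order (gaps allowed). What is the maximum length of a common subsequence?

Pick Echo (Mira #2, Jules #1), then Pulse (Mira #3, Jules #2), then Echo (Mira #4, Jules #3), then Pulse (Mira #5, Jules #5), then Pulse (Mira #6, Jules #6), then Echo (Mira #10, Jules #8), then Ember (Mira #11, Jules #9), then Ember (Mira #13, Jules #10), then Echo (Mira #14, Jules #13); all 9 songs appear in both, in order, and the DP table's final entry dp[15][13] is also 9, so no common subsequence is longer.

9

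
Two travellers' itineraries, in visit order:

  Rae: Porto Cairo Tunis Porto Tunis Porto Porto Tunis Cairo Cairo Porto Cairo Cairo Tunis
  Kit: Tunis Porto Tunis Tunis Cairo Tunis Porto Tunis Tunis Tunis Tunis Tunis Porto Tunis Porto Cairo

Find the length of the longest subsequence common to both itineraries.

9

Match Porto [1,2], then Cairo [2,5], then Tunis [3,6], then Porto [4,7], then Tunis [5,12], then Porto [7,13], then Tunis [8,14], then Porto [11,15], then Cairo [13,16] — 9 stops in the same relative order in both. dp[14][16] = 9 confirms this is the maximum.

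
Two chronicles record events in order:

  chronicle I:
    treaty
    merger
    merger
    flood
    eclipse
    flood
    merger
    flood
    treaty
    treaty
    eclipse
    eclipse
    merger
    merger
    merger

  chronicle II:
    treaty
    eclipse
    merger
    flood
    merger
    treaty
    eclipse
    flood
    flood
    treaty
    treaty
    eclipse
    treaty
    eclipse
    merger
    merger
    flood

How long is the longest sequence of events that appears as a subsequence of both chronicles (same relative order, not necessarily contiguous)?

Taking treaty at chronicle I[1]=chronicle II[1], then merger at chronicle I[2]=chronicle II[3], then merger at chronicle I[3]=chronicle II[5], then eclipse at chronicle I[5]=chronicle II[7], then flood at chronicle I[6]=chronicle II[8], then flood at chronicle I[8]=chronicle II[9], then treaty at chronicle I[9]=chronicle II[10], then treaty at chronicle I[10]=chronicle II[11], then eclipse at chronicle I[11]=chronicle II[12], then eclipse at chronicle I[12]=chronicle II[14], then merger at chronicle I[13]=chronicle II[15], then merger at chronicle I[14]=chronicle II[16] gives a common subsequence of length 12. The LCS DP gives dp[15][17] = 12, so this is optimal.

12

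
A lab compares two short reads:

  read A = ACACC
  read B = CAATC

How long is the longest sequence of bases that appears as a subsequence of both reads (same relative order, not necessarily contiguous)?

3

Let dp[i][j] be the LCS length of the first i bases of read A and the first j bases of read B. dp[i][j] = dp[i-1][j-1]+1 when the i-th and j-th bases match, else max(dp[i-1][j], dp[i][j-1]).
    ·  C  A  A  T  C
 ·  0  0  0  0  0  0
 A  0  0  1  1  1  1
 C  0  1  1  1  1  2
 A  0  1  2  2  2  2
 C  0  1  2  2  2  3
 C  0  1  2  2  2  3
dp[5][5] = 3. One LCS (by backtracking along matches): AAC.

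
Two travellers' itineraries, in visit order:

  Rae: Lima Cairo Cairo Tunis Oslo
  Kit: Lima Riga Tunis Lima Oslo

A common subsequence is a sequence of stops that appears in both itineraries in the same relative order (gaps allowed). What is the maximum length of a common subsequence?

3

One common subsequence of length 3: Lima at Rae[1]=Kit[1], then Tunis at Rae[4]=Kit[3], then Oslo at Rae[5]=Kit[5], and the DP table's final entry dp[5][5] is also 3, so no common subsequence is longer.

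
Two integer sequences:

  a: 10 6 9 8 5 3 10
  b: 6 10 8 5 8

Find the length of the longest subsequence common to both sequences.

3

Match 10 [1,2]; then 8 [4,3]; then 5 [5,4] — 3 values in the same relative order in both. Since dp[7][5] = 3, nothing longer is possible.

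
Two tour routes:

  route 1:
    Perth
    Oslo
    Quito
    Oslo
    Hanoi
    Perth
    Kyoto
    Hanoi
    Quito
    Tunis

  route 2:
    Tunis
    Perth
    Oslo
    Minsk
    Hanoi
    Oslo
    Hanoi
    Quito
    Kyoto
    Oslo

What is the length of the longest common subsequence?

5

Match Perth (route 1 #1, route 2 #2), then Oslo (route 1 #2, route 2 #3), then Oslo (route 1 #4, route 2 #6), then Hanoi (route 1 #5, route 2 #7), then Kyoto (route 1 #7, route 2 #9) — 5 stops in the same relative order in both. Since dp[10][10] = 5, nothing longer is possible.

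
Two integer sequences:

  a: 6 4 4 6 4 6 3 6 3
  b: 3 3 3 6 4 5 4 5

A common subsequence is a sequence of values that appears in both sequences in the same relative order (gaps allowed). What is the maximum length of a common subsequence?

Let dp[i][j] be the LCS length of the first i values of a and the first j values of b. dp[i][j] = dp[i-1][j-1]+1 when the i-th and j-th values match, else max(dp[i-1][j], dp[i][j-1]).
    ·  3  3  3  6  4  5  4  5
 ·  0  0  0  0  0  0  0  0  0
 6  0  0  0  0  1  1  1  1  1
 4  0  0  0  0  1  2  2  2  2
 4  0  0  0  0  1  2  2  3  3
 6  0  0  0  0  1  2  2  3  3
 4  0  0  0  0  1  2  2  3  3
 6  0  0  0  0  1  2  2  3  3
 3  0  1  1  1  1  2  2  3  3
 6  0  1  1  1  2  2  2  3  3
 3  0  1  2  2  2  2  2  3  3
dp[9][8] = 3. One LCS (by backtracking along matches): 6, 4, 4.

3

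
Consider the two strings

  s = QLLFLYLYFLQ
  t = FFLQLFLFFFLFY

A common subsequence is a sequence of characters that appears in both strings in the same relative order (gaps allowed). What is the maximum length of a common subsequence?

Let dp[i][j] be the LCS length of the first i characters of s and the first j characters of t. dp[i][j] = dp[i-1][j-1]+1 when the i-th and j-th characters match, else max(dp[i-1][j], dp[i][j-1]).
    ·  F  F  L  Q  L  F  L  F  F  F  L  F  Y
 ·  0  0  0  0  0  0  0  0  0  0  0  0  0  0
 Q  0  0  0  0  1  1  1  1  1  1  1  1  1  1
 L  0  0  0  1  1  2  2  2  2  2  2  2  2  2
 L  0  0  0  1  1  2  2  3  3  3  3  3  3  3
 F  0  1  1  1  1  2  3  3  4  4  4  4  4  4
 L  0  1  1  2  2  2  3  4  4  4  4  5  5  5
 Y  0  1  1  2  2  2  3  4  4  4  4  5  5  6
 L  0  1  1  2  2  3  3  4  4  4  4  5  5  6
 Y  0  1  1  2  2  3  3  4  4  4  4  5  5  6
 F  0  1  2  2  2  3  4  4  5  5  5  5  6  6
 L  0  1  2  3  3  3  4  5  5  5  5  6  6  6
 Q  0  1  2  3  4  4  4  5  5  5  5  6  6  6
dp[11][13] = 6. One LCS (by backtracking along matches): QLLFLY.

6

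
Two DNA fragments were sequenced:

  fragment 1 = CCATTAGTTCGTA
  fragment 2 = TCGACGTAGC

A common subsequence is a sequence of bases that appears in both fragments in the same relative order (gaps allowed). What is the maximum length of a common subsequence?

6

Let dp[i][j] be the LCS length of the first i bases of fragment 1 and the first j bases of fragment 2. dp[i][j] = dp[i-1][j-1]+1 when the i-th and j-th bases match, else max(dp[i-1][j], dp[i][j-1]).
    ·  T  C  G  A  C  G  T  A  G  C
 ·  0  0  0  0  0  0  0  0  0  0  0
 C  0  0  1  1  1  1  1  1  1  1  1
 C  0  0  1  1  1  2  2  2  2  2  2
 A  0  0  1  1  2  2  2  2  3  3  3
 T  0  1  1  1  2  2  2  3  3  3  3
 T  0  1  1  1  2  2  2  3  3  3  3
 A  0  1  1  1  2  2  2  3  4  4  4
 G  0  1  1  2  2  2  3  3  4  5  5
 T  0  1  1  2  2  2  3  4  4  5  5
 T  0  1  1  2  2  2  3  4  4  5  5
 C  0  1  2  2  2  3  3  4  4  5  6
 G  0  1  2  3  3  3  4  4  4  5  6
 T  0  1  2  3  3  3  4  5  5  5  6
 A  0  1  2  3  4  4  4  5  6  6  6
dp[13][10] = 6. One LCS (by backtracking along matches): CCTAGC.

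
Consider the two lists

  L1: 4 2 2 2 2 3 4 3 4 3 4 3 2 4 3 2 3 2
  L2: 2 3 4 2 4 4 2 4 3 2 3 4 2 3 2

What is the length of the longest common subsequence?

Pick 4 at L1[1]=L2[3] → 2 at L1[5]=L2[4] → 4 at L1[7]=L2[5] → 4 at L1[9]=L2[6] → 4 at L1[11]=L2[8] → 3 at L1[12]=L2[9] → 2 at L1[13]=L2[10] → 4 at L1[14]=L2[12] → 2 at L1[16]=L2[13] → 3 at L1[17]=L2[14] → 2 at L1[18]=L2[15]; all 11 values appear in both, in order, and the DP table's final entry dp[18][15] is also 11, so no common subsequence is longer.

11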